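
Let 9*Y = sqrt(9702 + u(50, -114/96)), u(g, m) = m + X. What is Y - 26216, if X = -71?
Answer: -26216 + sqrt(154077)/36 ≈ -26205.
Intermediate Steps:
u(g, m) = -71 + m (u(g, m) = m - 71 = -71 + m)
Y = sqrt(154077)/36 (Y = sqrt(9702 + (-71 - 114/96))/9 = sqrt(9702 + (-71 - 114*1/96))/9 = sqrt(9702 + (-71 - 19/16))/9 = sqrt(9702 - 1155/16)/9 = sqrt(154077/16)/9 = (sqrt(154077)/4)/9 = sqrt(154077)/36 ≈ 10.904)
Y - 26216 = sqrt(154077)/36 - 26216 = -26216 + sqrt(154077)/36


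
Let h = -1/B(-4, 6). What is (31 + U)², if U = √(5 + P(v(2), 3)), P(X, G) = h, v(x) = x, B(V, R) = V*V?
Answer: (124 + √79)²/16 ≈ 1103.7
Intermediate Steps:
B(V, R) = V²
h = -1/16 (h = -1/((-4)²) = -1/16 ≈ -0.062500)
P(X, G) = -1/16
U = √79/4 (U = √(5 - 1/16) = √(79/16) = √79/4 ≈ 2.2220)
(31 + U)² = (31 + √79/4)²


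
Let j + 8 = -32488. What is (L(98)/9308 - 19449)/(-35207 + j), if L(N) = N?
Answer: 90515597/315089762 ≈ 0.28727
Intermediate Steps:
j = -32496 (j = -8 - 32488 = -32496)
(L(98)/9308 - 19449)/(-35207 + j) = (98/9308 - 19449)/(-35207 - 32496) = (98*(1/9308) - 19449)/(-67703) = (49/4654 - 19449)*(-1/67703) = -90515597/4654*(-1/67703) = 90515597/315089762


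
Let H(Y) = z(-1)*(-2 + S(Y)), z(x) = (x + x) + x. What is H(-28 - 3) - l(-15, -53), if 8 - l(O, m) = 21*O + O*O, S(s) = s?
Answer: 1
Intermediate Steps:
z(x) = 3*x (z(x) = 2*x + x = 3*x)
l(O, m) = 8 - O**2 - 21*O (l(O, m) = 8 - (21*O + O*O) = 8 - (21*O + O**2) = 8 - (O**2 + 21*O) = 8 + (-O**2 - 21*O) = 8 - O**2 - 21*O)
H(Y) = 6 - 3*Y (H(Y) = (3*(-1))*(-2 + Y) = -3*(-2 + Y) = 6 - 3*Y)
H(-28 - 3) - l(-15, -53) = (6 - 3*(-28 - 3)) - (8 - 1*(-15)**2 - 21*(-15)) = (6 - 3*(-31)) - (8 - 1*225 + 315) = (6 + 93) - (8 - 225 + 315) = 99 - 1*98 = 99 - 98 = 1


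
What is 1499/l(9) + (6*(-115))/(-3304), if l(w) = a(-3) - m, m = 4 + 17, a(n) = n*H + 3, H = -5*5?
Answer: 2496013/94164 ≈ 26.507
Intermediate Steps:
H = -25
a(n) = 3 - 25*n (a(n) = n*(-25) + 3 = -25*n + 3 = 3 - 25*n)
m = 21
l(w) = 57 (l(w) = (3 - 25*(-3)) - 1*21 = (3 + 75) - 21 = 78 - 21 = 57)
1499/l(9) + (6*(-115))/(-3304) = 1499/57 + (6*(-115))/(-3304) = 1499*(1/57) - 690*(-1/3304) = 1499/57 + 345/1652 = 2496013/94164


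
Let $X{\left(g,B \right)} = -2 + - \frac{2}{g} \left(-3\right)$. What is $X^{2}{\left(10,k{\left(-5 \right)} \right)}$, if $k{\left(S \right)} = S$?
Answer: $\frac{49}{25} \approx 1.96$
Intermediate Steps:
$X{\left(g,B \right)} = -2 + \frac{6}{g}$
$X^{2}{\left(10,k{\left(-5 \right)} \right)} = \left(-2 + \frac{6}{10}\right)^{2} = \left(-2 + 6 \cdot \frac{1}{10}\right)^{2} = \left(-2 + \frac{3}{5}\right)^{2} = \left(- \frac{7}{5}\right)^{2} = \frac{49}{25}$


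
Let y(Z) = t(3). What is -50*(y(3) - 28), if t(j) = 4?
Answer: 1200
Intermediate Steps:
y(Z) = 4
-50*(y(3) - 28) = -50*(4 - 28) = -50*(-24) = 1200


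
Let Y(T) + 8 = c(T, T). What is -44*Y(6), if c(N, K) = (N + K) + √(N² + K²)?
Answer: -176 - 264*√2 ≈ -549.35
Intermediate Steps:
c(N, K) = K + N + √(K² + N²) (c(N, K) = (K + N) + √(K² + N²) = K + N + √(K² + N²))
Y(T) = -8 + 2*T + √2*√(T²) (Y(T) = -8 + (T + T + √(T² + T²)) = -8 + (T + T + √(2*T²)) = -8 + (T + T + √2*√(T²)) = -8 + (2*T + √2*√(T²)) = -8 + 2*T + √2*√(T²))
-44*Y(6) = -44*(-8 + 2*6 + √2*√(6²)) = -44*(-8 + 12 + √2*√36) = -44*(-8 + 12 + √2*6) = -44*(-8 + 12 + 6*√2) = -44*(4 + 6*√2) = -176 - 264*√2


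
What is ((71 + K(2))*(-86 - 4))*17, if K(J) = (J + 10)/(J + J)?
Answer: -113220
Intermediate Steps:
K(J) = (10 + J)/(2*J) (K(J) = (10 + J)/((2*J)) = (10 + J)*(1/(2*J)) = (10 + J)/(2*J))
((71 + K(2))*(-86 - 4))*17 = ((71 + (½)*(10 + 2)/2)*(-86 - 4))*17 = ((71 + (½)*(½)*12)*(-90))*17 = ((71 + 3)*(-90))*17 = (74*(-90))*17 = -6660*17 = -113220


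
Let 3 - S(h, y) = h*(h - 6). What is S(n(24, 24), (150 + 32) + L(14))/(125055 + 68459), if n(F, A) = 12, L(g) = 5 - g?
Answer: -69/193514 ≈ -0.00035656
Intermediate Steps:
S(h, y) = 3 - h*(-6 + h) (S(h, y) = 3 - h*(h - 6) = 3 - h*(-6 + h))
S(n(24, 24), (150 + 32) + L(14))/(125055 + 68459) = (3 - 1*12² + 6*12)/(125055 + 68459) = (3 - 1*144 + 72)/193514 = (3 - 144 + 72)*(1/193514) = -69*1/193514 = -69/193514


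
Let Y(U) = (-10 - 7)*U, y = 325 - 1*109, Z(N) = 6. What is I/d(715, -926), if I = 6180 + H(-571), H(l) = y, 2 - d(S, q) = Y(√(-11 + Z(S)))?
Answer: 4264/483 - 36244*I*√5/483 ≈ 8.8282 - 167.79*I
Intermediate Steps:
y = 216 (y = 325 - 109 = 216)
Y(U) = -17*U
d(S, q) = 2 + 17*I*√5 (d(S, q) = 2 - (-17)*√(-11 + 6) = 2 - (-17)*√(-5) = 2 - (-17)*I*√5 = 2 + 17*I*√5)
H(l) = 216
I = 6396 (I = 6180 + 216 = 6396)
I/d(715, -926) = 6396/(2 + 17*I*√5)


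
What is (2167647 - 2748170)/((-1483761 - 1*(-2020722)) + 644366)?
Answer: -580523/1181327 ≈ -0.49142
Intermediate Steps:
(2167647 - 2748170)/((-1483761 - 1*(-2020722)) + 644366) = -580523/((-1483761 + 2020722) + 644366) = -580523/(536961 + 644366) = -580523/1181327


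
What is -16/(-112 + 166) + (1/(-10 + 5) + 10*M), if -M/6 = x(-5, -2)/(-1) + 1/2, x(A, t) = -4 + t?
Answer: -52717/135 ≈ -390.50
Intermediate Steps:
M = -39 (M = -6*((-4 - 2)/(-1) + 1/2) = -6*(-6*(-1) + 1*(½)) = -6*(6 + ½) = -6*13/2 = -39)
-16/(-112 + 166) + (1/(-10 + 5) + 10*M) = -16/(-112 + 166) + (1/(-10 + 5) + 10*(-39)) = -16/54 + (1/(-5) - 390) = (1/54)*(-16) + (-⅕ - 390) = -8/27 - 1951/5 = -52717/135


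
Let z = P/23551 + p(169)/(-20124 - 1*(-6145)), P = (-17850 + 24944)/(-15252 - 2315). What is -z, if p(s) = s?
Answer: 70017917499/5783397709243 ≈ 0.012107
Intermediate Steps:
P = -7094/17567 (P = 7094/(-17567) = 7094*(-1/17567) = -7094/17567 ≈ -0.40383)
z = -70017917499/5783397709243 (z = -7094/17567/23551 + 169/(-20124 - 1*(-6145)) = -7094/17567*1/23551 + 169/(-20124 + 6145) = -7094/413720417 + 169/(-13979) = -7094/413720417 + 169*(-1/13979) = -7094/413720417 - 169/13979 = -70017917499/5783397709243 ≈ -0.012107)
-z = -1*(-70017917499/5783397709243) = 70017917499/5783397709243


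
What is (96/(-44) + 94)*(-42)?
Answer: -42420/11 ≈ -3856.4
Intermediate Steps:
(96/(-44) + 94)*(-42) = (96*(-1/44) + 94)*(-42) = (-24/11 + 94)*(-42) = (1010/11)*(-42) = -42420/11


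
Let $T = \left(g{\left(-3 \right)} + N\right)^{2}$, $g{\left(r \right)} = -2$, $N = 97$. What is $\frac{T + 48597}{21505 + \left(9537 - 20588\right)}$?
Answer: $\frac{28811}{5227} \approx 5.512$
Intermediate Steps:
$T = 9025$ ($T = \left(-2 + 97\right)^{2} = 95^{2} = 9025$)
$\frac{T + 48597}{21505 + \left(9537 - 20588\right)} = \frac{9025 + 48597}{21505 + \left(9537 - 20588\right)} = \frac{57622}{21505 - 11051} = \frac{57622}{10454} = 57622 \cdot \frac{1}{10454} = \frac{28811}{5227}$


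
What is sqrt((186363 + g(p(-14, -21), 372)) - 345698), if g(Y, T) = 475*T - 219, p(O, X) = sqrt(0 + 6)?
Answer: sqrt(17146) ≈ 130.94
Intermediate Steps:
p(O, X) = sqrt(6)
g(Y, T) = -219 + 475*T
sqrt((186363 + g(p(-14, -21), 372)) - 345698) = sqrt((186363 + (-219 + 475*372)) - 345698) = sqrt((186363 + (-219 + 176700)) - 345698) = sqrt((186363 + 176481) - 345698) = sqrt(362844 - 345698) = sqrt(17146)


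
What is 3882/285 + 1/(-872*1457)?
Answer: 1644032081/120697880 ≈ 13.621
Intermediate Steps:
3882/285 + 1/(-872*1457) = 3882*(1/285) - 1/872*1/1457 = 1294/95 - 1/1270504 = 1644032081/120697880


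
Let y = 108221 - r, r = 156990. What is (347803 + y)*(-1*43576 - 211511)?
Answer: -76279685958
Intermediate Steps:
y = -48769 (y = 108221 - 1*156990 = 108221 - 156990 = -48769)
(347803 + y)*(-1*43576 - 211511) = (347803 - 48769)*(-1*43576 - 211511) = 299034*(-43576 - 211511) = 299034*(-255087) = -76279685958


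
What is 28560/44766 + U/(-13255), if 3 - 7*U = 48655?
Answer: 804649172/692268885 ≈ 1.1623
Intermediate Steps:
U = -48652/7 (U = 3/7 - ⅐*48655 = 3/7 - 48655/7 = -48652/7 ≈ -6950.3)
28560/44766 + U/(-13255) = 28560/44766 - 48652/7/(-13255) = 28560*(1/44766) - 48652/7*(-1/13255) = 4760/7461 + 48652/92785 = 804649172/692268885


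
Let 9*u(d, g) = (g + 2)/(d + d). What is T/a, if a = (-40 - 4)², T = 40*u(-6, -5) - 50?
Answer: -5/198 ≈ -0.025253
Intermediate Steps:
u(d, g) = (2 + g)/(18*d) (u(d, g) = ((g + 2)/(d + d))/9 = ((2 + g)/((2*d)))/9 = ((2 + g)*(1/(2*d)))/9 = ((2 + g)/(2*d))/9 = (2 + g)/(18*d))
T = -440/9 (T = 40*((1/18)*(2 - 5)/(-6)) - 50 = 40*((1/18)*(-⅙)*(-3)) - 50 = 40*(1/36) - 50 = 10/9 - 50 = -440/9 ≈ -48.889)
a = 1936 (a = (-44)² = 1936)
T/a = -440/9/1936 = -440/9*1/1936 = -5/198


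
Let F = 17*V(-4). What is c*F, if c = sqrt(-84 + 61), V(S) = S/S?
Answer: 17*I*sqrt(23) ≈ 81.529*I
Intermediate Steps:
V(S) = 1
F = 17 (F = 17*1 = 17)
c = I*sqrt(23) (c = sqrt(-23) = I*sqrt(23) ≈ 4.7958*I)
c*F = (I*sqrt(23))*17 = 17*I*sqrt(23)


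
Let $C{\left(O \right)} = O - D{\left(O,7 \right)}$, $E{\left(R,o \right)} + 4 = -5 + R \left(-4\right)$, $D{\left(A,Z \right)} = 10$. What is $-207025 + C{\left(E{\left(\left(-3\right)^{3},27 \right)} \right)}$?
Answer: $-206936$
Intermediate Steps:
$E{\left(R,o \right)} = -9 - 4 R$ ($E{\left(R,o \right)} = -4 + \left(-5 + R \left(-4\right)\right) = -4 - \left(5 + 4 R\right) = -9 - 4 R$)
$C{\left(O \right)} = -10 + O$ ($C{\left(O \right)} = O - 10 = -10 + O$)
$-207025 + C{\left(E{\left(\left(-3\right)^{3},27 \right)} \right)} = -207025 - \left(19 - 108\right) = -207025 - -89 = -207025 + \left(-10 + \left(-9 + 108\right)\right) = -207025 + \left(-10 + 99\right) = -207025 + 89 = -206936$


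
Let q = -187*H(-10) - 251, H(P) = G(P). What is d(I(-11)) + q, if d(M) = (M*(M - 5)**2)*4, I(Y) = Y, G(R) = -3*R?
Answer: -17125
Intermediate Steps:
H(P) = -3*P
d(M) = 4*M*(-5 + M)**2 (d(M) = (M*(-5 + M)**2)*4 = 4*M*(-5 + M)**2)
q = -5861 (q = -(-561)*(-10) - 251 = -187*30 - 251 = -5610 - 251 = -5861)
d(I(-11)) + q = 4*(-11)*(-5 - 11)**2 - 5861 = 4*(-11)*(-16)**2 - 5861 = 4*(-11)*256 - 5861 = -11264 - 5861 = -17125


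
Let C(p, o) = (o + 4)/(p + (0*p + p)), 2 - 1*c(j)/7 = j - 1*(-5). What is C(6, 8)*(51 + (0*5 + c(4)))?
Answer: 2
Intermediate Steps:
c(j) = -21 - 7*j (c(j) = 14 - 7*(j - 1*(-5)) = 14 - 7*(j + 5) = 14 - 7*(5 + j) = 14 + (-35 - 7*j) = -21 - 7*j)
C(p, o) = (4 + o)/(2*p) (C(p, o) = (4 + o)/(p + (0 + p)) = (4 + o)/(p + p) = (4 + o)/((2*p)) = (4 + o)*(1/(2*p)) = (4 + o)/(2*p))
C(6, 8)*(51 + (0*5 + c(4))) = ((½)*(4 + 8)/6)*(51 + (0*5 + (-21 - 7*4))) = ((½)*(⅙)*12)*(51 + (0 + (-21 - 28))) = 1*(51 + (0 - 49)) = 1*(51 - 49) = 1*2 = 2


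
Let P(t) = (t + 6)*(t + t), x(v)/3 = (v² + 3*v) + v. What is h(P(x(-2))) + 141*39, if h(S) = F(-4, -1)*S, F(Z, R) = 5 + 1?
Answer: 6363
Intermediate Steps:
F(Z, R) = 6
x(v) = 3*v² + 12*v (x(v) = 3*((v² + 3*v) + v) = 3*(v² + 4*v) = 3*v² + 12*v)
P(t) = 2*t*(6 + t) (P(t) = (6 + t)*(2*t) = 2*t*(6 + t))
h(S) = 6*S
h(P(x(-2))) + 141*39 = 6*(2*(3*(-2)*(4 - 2))*(6 + 3*(-2)*(4 - 2))) + 141*39 = 6*(2*(3*(-2)*2)*(6 + 3*(-2)*2)) + 5499 = 6*(2*(-12)*(6 - 12)) + 5499 = 6*(2*(-12)*(-6)) + 5499 = 6*144 + 5499 = 864 + 5499 = 6363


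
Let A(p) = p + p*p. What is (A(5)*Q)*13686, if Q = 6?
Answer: 2463480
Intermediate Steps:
A(p) = p + p²
(A(5)*Q)*13686 = ((5*(1 + 5))*6)*13686 = ((5*6)*6)*13686 = (30*6)*13686 = 180*13686 = 2463480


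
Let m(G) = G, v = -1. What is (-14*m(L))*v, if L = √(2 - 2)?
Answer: 0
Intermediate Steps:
L = 0 (L = √0 = 0)
(-14*m(L))*v = -14*0*(-1) = 0*(-1) = 0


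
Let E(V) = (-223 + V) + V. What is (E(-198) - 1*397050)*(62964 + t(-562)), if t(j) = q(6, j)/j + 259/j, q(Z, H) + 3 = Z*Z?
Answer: -7035853427722/281 ≈ -2.5039e+10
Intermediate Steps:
q(Z, H) = -3 + Z**2 (q(Z, H) = -3 + Z*Z = -3 + Z**2)
t(j) = 292/j (t(j) = (-3 + 6**2)/j + 259/j = (-3 + 36)/j + 259/j = 33/j + 259/j = 292/j)
E(V) = -223 + 2*V
(E(-198) - 1*397050)*(62964 + t(-562)) = ((-223 + 2*(-198)) - 1*397050)*(62964 + 292/(-562)) = ((-223 - 396) - 397050)*(62964 + 292*(-1/562)) = (-619 - 397050)*(62964 - 146/281) = -397669*17692738/281 = -7035853427722/281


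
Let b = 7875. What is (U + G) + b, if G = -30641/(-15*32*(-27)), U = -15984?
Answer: -105123281/12960 ≈ -8111.4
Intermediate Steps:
G = -30641/12960 (G = -30641/((-480*(-27))) = -30641/12960 ≈ -2.3643)
(U + G) + b = (-15984 - 30641/12960) + 7875 = -207183281/12960 + 7875 = -105123281/12960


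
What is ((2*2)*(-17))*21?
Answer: -1428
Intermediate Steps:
((2*2)*(-17))*21 = (4*(-17))*21 = -68*21 = -1428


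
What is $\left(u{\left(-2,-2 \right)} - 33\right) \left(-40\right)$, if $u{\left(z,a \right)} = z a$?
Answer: $1160$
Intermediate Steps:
$u{\left(z,a \right)} = a z$
$\left(u{\left(-2,-2 \right)} - 33\right) \left(-40\right) = \left(\left(-2\right) \left(-2\right) - 33\right) \left(-40\right) = \left(4 - 33\right) \left(-40\right) = \left(-29\right) \left(-40\right) = 1160$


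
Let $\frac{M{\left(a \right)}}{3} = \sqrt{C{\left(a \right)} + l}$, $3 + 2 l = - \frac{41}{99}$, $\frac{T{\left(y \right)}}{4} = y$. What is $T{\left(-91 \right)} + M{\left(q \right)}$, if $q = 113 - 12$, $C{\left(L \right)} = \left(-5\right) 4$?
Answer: $-364 + \frac{i \sqrt{23639}}{11} \approx -364.0 + 13.977 i$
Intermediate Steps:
$T{\left(y \right)} = 4 y$
$C{\left(L \right)} = -20$
$l = - \frac{169}{99}$ ($l = - \frac{3}{2} + \frac{\left(-41\right) \frac{1}{99}}{2} = - \frac{3}{2} + \frac{1}{2} \left(- \frac{41}{99}\right) = - \frac{3}{2} - \frac{41}{198} = - \frac{169}{99} \approx -1.7071$)
$q = 101$
$M{\left(a \right)} = \frac{i \sqrt{23639}}{11}$ ($M{\left(a \right)} = 3 \sqrt{-20 - \frac{169}{99}} = 3 \sqrt{- \frac{2149}{99}} = 3 \frac{i \sqrt{23639}}{33} = \frac{i \sqrt{23639}}{11}$)
$T{\left(-91 \right)} + M{\left(q \right)} = 4 \left(-91\right) + \frac{i \sqrt{23639}}{11} = -364 + \frac{i \sqrt{23639}}{11}$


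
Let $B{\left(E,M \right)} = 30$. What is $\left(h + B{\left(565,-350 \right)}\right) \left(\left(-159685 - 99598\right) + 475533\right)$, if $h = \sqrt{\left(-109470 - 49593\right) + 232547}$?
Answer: $6487500 + 432500 \sqrt{18371} \approx 6.5108 \cdot 10^{7}$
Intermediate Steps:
$h = 2 \sqrt{18371}$ ($h = \sqrt{\left(-109470 - 49593\right) + 232547} = \sqrt{-159063 + 232547} = \sqrt{73484} = 2 \sqrt{18371} \approx 271.08$)
$\left(h + B{\left(565,-350 \right)}\right) \left(\left(-159685 - 99598\right) + 475533\right) = \left(2 \sqrt{18371} + 30\right) \left(\left(-159685 - 99598\right) + 475533\right) = \left(30 + 2 \sqrt{18371}\right) \left(\left(-159685 - 99598\right) + 475533\right) = \left(30 + 2 \sqrt{18371}\right) \left(-259283 + 475533\right) = \left(30 + 2 \sqrt{18371}\right) 216250 = 6487500 + 432500 \sqrt{18371}$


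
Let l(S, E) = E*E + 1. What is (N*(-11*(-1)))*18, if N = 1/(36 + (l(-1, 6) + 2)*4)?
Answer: 33/32 ≈ 1.0313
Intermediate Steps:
l(S, E) = 1 + E² (l(S, E) = E² + 1 = 1 + E²)
N = 1/192 (N = 1/(36 + ((1 + 6²) + 2)*4) = 1/(36 + ((1 + 36) + 2)*4) = 1/(36 + (37 + 2)*4) = 1/(36 + 39*4) = 1/(36 + 156) = 1/192 ≈ 0.0052083)
(N*(-11*(-1)))*18 = ((-11*(-1))/192)*18 = ((1/192)*11)*18 = (11/192)*18 = 33/32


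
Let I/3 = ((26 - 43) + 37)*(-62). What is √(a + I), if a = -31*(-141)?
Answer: √651 ≈ 25.515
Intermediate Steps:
a = 4371
I = -3720 (I = 3*(((26 - 43) + 37)*(-62)) = 3*((-17 + 37)*(-62)) = 3*(20*(-62)) = 3*(-1240) = -3720)
√(a + I) = √(4371 - 3720) = √651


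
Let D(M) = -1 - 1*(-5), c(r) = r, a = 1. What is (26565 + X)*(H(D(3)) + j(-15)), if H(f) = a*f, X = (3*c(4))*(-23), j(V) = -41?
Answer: -972693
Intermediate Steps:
D(M) = 4 (D(M) = -1 + 5 = 4)
X = -276 (X = (3*4)*(-23) = 12*(-23) = -276)
H(f) = f (H(f) = 1*f = f)
(26565 + X)*(H(D(3)) + j(-15)) = (26565 - 276)*(4 - 41) = 26289*(-37) = -972693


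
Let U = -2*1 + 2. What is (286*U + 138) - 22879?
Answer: -22741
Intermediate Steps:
U = 0 (U = -2 + 2 = 0)
(286*U + 138) - 22879 = (286*0 + 138) - 22879 = (0 + 138) - 22879 = 138 - 22879 = -22741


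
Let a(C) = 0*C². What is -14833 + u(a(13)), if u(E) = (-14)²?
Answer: -14637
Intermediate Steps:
a(C) = 0
u(E) = 196
-14833 + u(a(13)) = -14833 + 196 = -14637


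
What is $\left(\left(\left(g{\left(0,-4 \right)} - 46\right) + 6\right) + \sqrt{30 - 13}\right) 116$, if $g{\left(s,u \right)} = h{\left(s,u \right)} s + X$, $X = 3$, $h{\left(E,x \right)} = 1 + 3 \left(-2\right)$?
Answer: $-4292 + 116 \sqrt{17} \approx -3813.7$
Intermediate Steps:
$h{\left(E,x \right)} = -5$ ($h{\left(E,x \right)} = 1 - 6 = -5$)
$g{\left(s,u \right)} = 3 - 5 s$ ($g{\left(s,u \right)} = - 5 s + 3 = 3 - 5 s$)
$\left(\left(\left(g{\left(0,-4 \right)} - 46\right) + 6\right) + \sqrt{30 - 13}\right) 116 = \left(\left(\left(\left(3 - 0\right) - 46\right) + 6\right) + \sqrt{30 - 13}\right) 116 = \left(\left(\left(\left(3 + 0\right) - 46\right) + 6\right) + \sqrt{17}\right) 116 = \left(\left(\left(3 - 46\right) + 6\right) + \sqrt{17}\right) 116 = \left(\left(-43 + 6\right) + \sqrt{17}\right) 116 = \left(-37 + \sqrt{17}\right) 116 = -4292 + 116 \sqrt{17}$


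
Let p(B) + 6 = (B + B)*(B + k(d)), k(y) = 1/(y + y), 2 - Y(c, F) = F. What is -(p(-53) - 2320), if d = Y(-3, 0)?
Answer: -6531/2 ≈ -3265.5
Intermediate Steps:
Y(c, F) = 2 - F
d = 2 (d = 2 - 1*0 = 2 + 0 = 2)
k(y) = 1/(2*y)
p(B) = -6 + 2*B*(1/4 + B) (p(B) = -6 + (B + B)*(B + (1/2)/2) = -6 + (2*B)*(B + (1/2)*(1/2)) = -6 + (2*B)*(B + 1/4) = -6 + (2*B)*(1/4 + B) = -6 + 2*B*(1/4 + B))
-(p(-53) - 2320) = -((-6 + (1/2)*(-53) + 2*(-53)**2) - 2320) = -((-6 - 53/2 + 2*2809) - 2320) = -((-6 - 53/2 + 5618) - 2320) = -(11171/2 - 2320) = -1*6531/2 = -6531/2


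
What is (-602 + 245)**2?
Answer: 127449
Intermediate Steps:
(-602 + 245)**2 = (-357)**2 = 127449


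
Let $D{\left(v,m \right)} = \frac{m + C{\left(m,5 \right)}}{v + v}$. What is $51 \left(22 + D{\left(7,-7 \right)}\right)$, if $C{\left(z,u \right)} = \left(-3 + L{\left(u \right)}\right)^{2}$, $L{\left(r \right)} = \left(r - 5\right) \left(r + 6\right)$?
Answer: $\frac{7905}{7} \approx 1129.3$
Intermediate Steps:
$L{\left(r \right)} = \left(-5 + r\right) \left(6 + r\right)$
$C{\left(z,u \right)} = \left(-33 + u + u^{2}\right)^{2}$ ($C{\left(z,u \right)} = \left(-3 + \left(-30 + u + u^{2}\right)\right)^{2} = \left(-33 + u + u^{2}\right)^{2}$)
$D{\left(v,m \right)} = \frac{9 + m}{2 v}$ ($D{\left(v,m \right)} = \frac{m + \left(-33 + 5 + 5^{2}\right)^{2}}{v + v} = \frac{m + \left(-33 + 5 + 25\right)^{2}}{2 v} = \left(m + \left(-3\right)^{2}\right) \frac{1}{2 v} = \left(m + 9\right) \frac{1}{2 v} = \left(9 + m\right) \frac{1}{2 v} = \frac{9 + m}{2 v}$)
$51 \left(22 + D{\left(7,-7 \right)}\right) = 51 \left(22 + \frac{9 - 7}{2 \cdot 7}\right) = 51 \left(22 + \frac{1}{2} \cdot \frac{1}{7} \cdot 2\right) = 51 \left(22 + \frac{1}{7}\right) = 51 \cdot \frac{155}{7} = \frac{7905}{7}$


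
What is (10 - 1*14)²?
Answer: 16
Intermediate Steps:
(10 - 1*14)² = (10 - 14)² = (-4)² = 16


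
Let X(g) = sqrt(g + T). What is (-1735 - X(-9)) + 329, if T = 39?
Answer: -1406 - sqrt(30) ≈ -1411.5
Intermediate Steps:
X(g) = sqrt(39 + g) (X(g) = sqrt(g + 39) = sqrt(39 + g))
(-1735 - X(-9)) + 329 = (-1735 - sqrt(39 - 9)) + 329 = (-1735 - sqrt(30)) + 329 = -1406 - sqrt(30)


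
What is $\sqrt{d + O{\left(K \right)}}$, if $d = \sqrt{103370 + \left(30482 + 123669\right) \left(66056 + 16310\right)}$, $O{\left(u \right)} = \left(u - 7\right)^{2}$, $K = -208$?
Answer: $\sqrt{46225 + 2 \sqrt{3174226159}} \approx 398.63$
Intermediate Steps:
$O{\left(u \right)} = \left(-7 + u\right)^{2}$
$d = 2 \sqrt{3174226159}$ ($d = \sqrt{103370 + 154151 \cdot 82366} = \sqrt{103370 + 12696801266} = \sqrt{12696904636} = 2 \sqrt{3174226159} \approx 1.1268 \cdot 10^{5}$)
$\sqrt{d + O{\left(K \right)}} = \sqrt{2 \sqrt{3174226159} + \left(-7 - 208\right)^{2}} = \sqrt{2 \sqrt{3174226159} + \left(-215\right)^{2}} = \sqrt{2 \sqrt{3174226159} + 46225} = \sqrt{46225 + 2 \sqrt{3174226159}}$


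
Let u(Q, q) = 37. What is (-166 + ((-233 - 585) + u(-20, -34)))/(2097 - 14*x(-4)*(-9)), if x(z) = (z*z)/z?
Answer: -947/1593 ≈ -0.59448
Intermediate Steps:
x(z) = z (x(z) = z**2/z = z)
(-166 + ((-233 - 585) + u(-20, -34)))/(2097 - 14*x(-4)*(-9)) = (-166 + ((-233 - 585) + 37))/(2097 - 14*(-4)*(-9)) = (-166 + (-818 + 37))/(2097 + 56*(-9)) = (-166 - 781)/(2097 - 504) = -947/1593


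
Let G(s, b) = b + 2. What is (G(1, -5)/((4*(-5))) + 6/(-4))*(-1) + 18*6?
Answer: 2187/20 ≈ 109.35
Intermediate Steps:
G(s, b) = 2 + b
(G(1, -5)/((4*(-5))) + 6/(-4))*(-1) + 18*6 = ((2 - 5)/((4*(-5))) + 6/(-4))*(-1) + 18*6 = (-3/(-20) + 6*(-¼))*(-1) + 108 = (-3*(-1/20) - 3/2)*(-1) + 108 = (3/20 - 3/2)*(-1) + 108 = -27/20*(-1) + 108 = 27/20 + 108 = 2187/20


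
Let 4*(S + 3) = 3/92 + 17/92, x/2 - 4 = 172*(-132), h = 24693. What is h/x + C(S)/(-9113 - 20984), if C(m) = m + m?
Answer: -17087108383/31427287400 ≈ -0.54370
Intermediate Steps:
x = -45400 (x = 8 + 2*(172*(-132)) = 8 + 2*(-22704) = 8 - 45408 = -45400)
S = -271/92 (S = -3 + (3/92 + 17/92)/4 = -3 + (1/4)*(5/23) = -3 + 5/92 = -271/92 ≈ -2.9457)
C(m) = 2*m
h/x + C(S)/(-9113 - 20984) = 24693/(-45400) + (2*(-271/92))/(-9113 - 20984) = 24693*(-1/45400) - 271/46/(-30097) = -24693/45400 - 271/46*(-1/30097) = -24693/45400 + 271/1384462 = -17087108383/31427287400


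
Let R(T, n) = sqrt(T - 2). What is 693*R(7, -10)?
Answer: 693*sqrt(5) ≈ 1549.6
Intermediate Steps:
R(T, n) = sqrt(-2 + T)
693*R(7, -10) = 693*sqrt(-2 + 7) = 693*sqrt(5)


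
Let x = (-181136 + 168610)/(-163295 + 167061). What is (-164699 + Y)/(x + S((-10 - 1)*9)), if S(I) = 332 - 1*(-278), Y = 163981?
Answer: -1351994/1142367 ≈ -1.1835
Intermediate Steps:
x = -6263/1883 (x = -12526/3766 = -12526*1/3766 = -6263/1883 ≈ -3.3261)
S(I) = 610 (S(I) = 332 + 278 = 610)
(-164699 + Y)/(x + S((-10 - 1)*9)) = (-164699 + 163981)/(-6263/1883 + 610) = -718/1142367/1883 = -718*1883/1142367 = -1351994/1142367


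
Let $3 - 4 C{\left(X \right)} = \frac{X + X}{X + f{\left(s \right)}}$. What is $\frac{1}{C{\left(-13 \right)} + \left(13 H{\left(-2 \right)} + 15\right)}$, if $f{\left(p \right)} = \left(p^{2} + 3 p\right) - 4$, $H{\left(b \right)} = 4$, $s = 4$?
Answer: $\frac{44}{3007} \approx 0.014633$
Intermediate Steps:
$f{\left(p \right)} = -4 + p^{2} + 3 p$
$C{\left(X \right)} = \frac{3}{4} - \frac{X}{2 \left(24 + X\right)}$ ($C{\left(X \right)} = \frac{3}{4} - \frac{\left(X + X\right) \frac{1}{X + \left(-4 + 4^{2} + 3 \cdot 4\right)}}{4} = \frac{3}{4} - \frac{2 X \frac{1}{X + \left(-4 + 16 + 12\right)}}{4} = \frac{3}{4} - \frac{2 X \frac{1}{X + 24}}{4} = \frac{3}{4} - \frac{2 X \frac{1}{24 + X}}{4} = \frac{3}{4} - \frac{X}{2 \left(24 + X\right)}$)
$\frac{1}{C{\left(-13 \right)} + \left(13 H{\left(-2 \right)} + 15\right)} = \frac{1}{\frac{72 - 13}{4 \left(24 - 13\right)} + \left(13 \cdot 4 + 15\right)} = \frac{1}{\frac{1}{4} \cdot \frac{1}{11} \cdot 59 + \left(52 + 15\right)} = \frac{1}{\frac{1}{4} \cdot \frac{1}{11} \cdot 59 + 67} = \frac{1}{\frac{59}{44} + 67} = \frac{1}{\frac{3007}{44}} = \frac{44}{3007}$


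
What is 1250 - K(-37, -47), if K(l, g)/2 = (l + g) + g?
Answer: 1512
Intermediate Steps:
K(l, g) = 2*l + 4*g (K(l, g) = 2*((l + g) + g) = 2*((g + l) + g) = 2*(l + 2*g) = 2*l + 4*g)
1250 - K(-37, -47) = 1250 - (2*(-37) + 4*(-47)) = 1250 - (-74 - 188) = 1250 - 1*(-262) = 1250 + 262 = 1512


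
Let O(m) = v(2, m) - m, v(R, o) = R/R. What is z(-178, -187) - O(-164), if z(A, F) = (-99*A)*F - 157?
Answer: -3295636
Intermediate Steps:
v(R, o) = 1
z(A, F) = -157 - 99*A*F (z(A, F) = -99*A*F - 157 = -157 - 99*A*F)
O(m) = 1 - m
z(-178, -187) - O(-164) = (-157 - 99*(-178)*(-187)) - (1 - 1*(-164)) = (-157 - 3295314) - (1 + 164) = -3295471 - 1*165 = -3295471 - 165 = -3295636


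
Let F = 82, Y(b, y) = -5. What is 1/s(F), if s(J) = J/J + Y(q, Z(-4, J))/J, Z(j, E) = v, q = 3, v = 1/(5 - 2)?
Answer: 82/77 ≈ 1.0649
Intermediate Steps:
v = ⅓ (v = 1/3 = ⅓ ≈ 0.33333)
Z(j, E) = ⅓
s(J) = 1 - 5/J (s(J) = J/J - 5/J = 1 - 5/J)
1/s(F) = 1/((-5 + 82)/82) = 1/((1/82)*77) = 1/(77/82) = 82/77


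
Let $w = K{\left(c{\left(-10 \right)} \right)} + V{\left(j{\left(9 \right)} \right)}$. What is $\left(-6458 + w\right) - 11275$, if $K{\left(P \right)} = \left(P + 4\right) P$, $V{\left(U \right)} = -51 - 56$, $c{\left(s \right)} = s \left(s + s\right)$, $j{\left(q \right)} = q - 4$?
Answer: $22960$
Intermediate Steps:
$j{\left(q \right)} = -4 + q$
$c{\left(s \right)} = 2 s^{2}$ ($c{\left(s \right)} = s 2 s = 2 s^{2}$)
$V{\left(U \right)} = -107$ ($V{\left(U \right)} = -51 - 56 = -107$)
$K{\left(P \right)} = P \left(4 + P\right)$ ($K{\left(P \right)} = \left(4 + P\right) P = P \left(4 + P\right)$)
$w = 40693$ ($w = 2 \left(-10\right)^{2} \left(4 + 2 \left(-10\right)^{2}\right) - 107 = 2 \cdot 100 \left(4 + 2 \cdot 100\right) - 107 = 200 \left(4 + 200\right) - 107 = 200 \cdot 204 - 107 = 40800 - 107 = 40693$)
$\left(-6458 + w\right) - 11275 = \left(-6458 + 40693\right) - 11275 = 34235 - 11275 = 22960$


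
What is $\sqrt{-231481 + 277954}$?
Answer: $\sqrt{46473} \approx 215.58$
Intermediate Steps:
$\sqrt{-231481 + 277954} = \sqrt{46473}$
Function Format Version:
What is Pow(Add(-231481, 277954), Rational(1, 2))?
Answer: Pow(46473, Rational(1, 2)) ≈ 215.58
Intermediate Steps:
Pow(Add(-231481, 277954), Rational(1, 2)) = Pow(46473, Rational(1, 2))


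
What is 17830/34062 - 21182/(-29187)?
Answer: 206984249/165694599 ≈ 1.2492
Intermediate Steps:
17830/34062 - 21182/(-29187) = 17830*(1/34062) - 21182*(-1/29187) = 8915/17031 + 21182/29187 = 206984249/165694599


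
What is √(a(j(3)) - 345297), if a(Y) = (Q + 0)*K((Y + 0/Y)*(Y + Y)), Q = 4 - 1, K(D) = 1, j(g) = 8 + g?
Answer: 3*I*√38366 ≈ 587.62*I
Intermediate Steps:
Q = 3
a(Y) = 3 (a(Y) = (3 + 0)*1 = 3*1 = 3)
√(a(j(3)) - 345297) = √(3 - 345297) = √(-345294) = 3*I*√38366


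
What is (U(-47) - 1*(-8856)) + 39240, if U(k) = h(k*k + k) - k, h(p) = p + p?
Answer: 52467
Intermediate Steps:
h(p) = 2*p
U(k) = k + 2*k² (U(k) = 2*(k*k + k) - k = 2*(k² + k) - k = 2*(k + k²) - k = (2*k + 2*k²) - k = k + 2*k²)
(U(-47) - 1*(-8856)) + 39240 = (-47*(1 + 2*(-47)) - 1*(-8856)) + 39240 = (-47*(1 - 94) + 8856) + 39240 = (-47*(-93) + 8856) + 39240 = (4371 + 8856) + 39240 = 13227 + 39240 = 52467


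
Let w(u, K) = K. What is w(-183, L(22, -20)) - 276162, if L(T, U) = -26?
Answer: -276188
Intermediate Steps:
w(-183, L(22, -20)) - 276162 = -26 - 276162 = -276188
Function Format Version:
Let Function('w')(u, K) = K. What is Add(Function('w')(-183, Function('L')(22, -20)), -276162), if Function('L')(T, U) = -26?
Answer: -276188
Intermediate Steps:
Add(Function('w')(-183, Function('L')(22, -20)), -276162) = Add(-26, -276162) = -276188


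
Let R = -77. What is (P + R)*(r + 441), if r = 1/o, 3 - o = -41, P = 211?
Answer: 1300135/22 ≈ 59097.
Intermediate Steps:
o = 44 (o = 3 - 1*(-41) = 3 + 41 = 44)
r = 1/44 ≈ 0.022727
(P + R)*(r + 441) = (211 - 77)*(1/44 + 441) = 134*(19405/44) = 1300135/22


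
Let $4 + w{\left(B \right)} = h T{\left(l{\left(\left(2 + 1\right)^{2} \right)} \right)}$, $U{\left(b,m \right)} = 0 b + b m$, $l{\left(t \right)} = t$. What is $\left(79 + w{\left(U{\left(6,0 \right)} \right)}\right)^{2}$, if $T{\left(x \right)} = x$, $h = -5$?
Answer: $900$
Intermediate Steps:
$U{\left(b,m \right)} = b m$ ($U{\left(b,m \right)} = 0 + b m = b m$)
$w{\left(B \right)} = -49$ ($w{\left(B \right)} = -4 - 5 \left(2 + 1\right)^{2} = -4 - 5 \cdot 3^{2} = -4 - 45 = -49$)
$\left(79 + w{\left(U{\left(6,0 \right)} \right)}\right)^{2} = \left(79 - 49\right)^{2} = 30^{2} = 900$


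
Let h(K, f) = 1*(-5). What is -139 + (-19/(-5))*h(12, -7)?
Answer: -158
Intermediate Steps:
h(K, f) = -5
-139 + (-19/(-5))*h(12, -7) = -139 - 19/(-5)*(-5) = -139 - 19*(-1/5)*(-5) = -139 + (19/5)*(-5) = -139 - 19 = -158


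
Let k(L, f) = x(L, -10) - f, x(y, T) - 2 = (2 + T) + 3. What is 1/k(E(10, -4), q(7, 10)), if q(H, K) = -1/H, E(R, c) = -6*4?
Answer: -7/20 ≈ -0.35000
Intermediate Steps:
E(R, c) = -24
x(y, T) = 7 + T (x(y, T) = 2 + ((2 + T) + 3) = 2 + (5 + T) = 7 + T)
k(L, f) = -3 - f (k(L, f) = (7 - 10) - f = -3 - f)
1/k(E(10, -4), q(7, 10)) = 1/(-3 - (-1)/7) = 1/(-3 - 1*(-⅐)) = 1/(-3 + ⅐) = 1/(-20/7) = -7/20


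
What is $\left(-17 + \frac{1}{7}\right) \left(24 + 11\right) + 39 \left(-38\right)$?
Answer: $-2072$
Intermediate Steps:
$\left(-17 + \frac{1}{7}\right) \left(24 + 11\right) + 39 \left(-38\right) = \left(-17 + \frac{1}{7}\right) 35 - 1482 = \left(- \frac{118}{7}\right) 35 - 1482 = -590 - 1482 = -2072$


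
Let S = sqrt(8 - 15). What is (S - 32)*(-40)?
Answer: 1280 - 40*I*sqrt(7) ≈ 1280.0 - 105.83*I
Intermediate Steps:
S = I*sqrt(7) (S = sqrt(-7) = I*sqrt(7) ≈ 2.6458*I)
(S - 32)*(-40) = (I*sqrt(7) - 32)*(-40) = (-32 + I*sqrt(7))*(-40) = 1280 - 40*I*sqrt(7)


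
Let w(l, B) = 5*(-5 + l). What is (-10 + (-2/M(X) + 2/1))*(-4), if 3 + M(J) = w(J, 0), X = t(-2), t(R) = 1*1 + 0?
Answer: 728/23 ≈ 31.652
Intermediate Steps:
t(R) = 1 (t(R) = 1 + 0 = 1)
X = 1
w(l, B) = -25 + 5*l
M(J) = -28 + 5*J (M(J) = -3 + (-25 + 5*J) = -28 + 5*J)
(-10 + (-2/M(X) + 2/1))*(-4) = (-10 + (-2/(-28 + 5*1) + 2/1))*(-4) = (-10 + (-2/(-28 + 5) + 2*1))*(-4) = (-10 + (-2/(-23) + 2))*(-4) = (-10 + (-2*(-1/23) + 2))*(-4) = (-10 + (2/23 + 2))*(-4) = (-10 + 48/23)*(-4) = -182/23*(-4) = 728/23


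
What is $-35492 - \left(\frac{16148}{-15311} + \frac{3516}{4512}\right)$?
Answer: $- \frac{204323586987}{5756936} \approx -35492.0$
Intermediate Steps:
$-35492 - \left(\frac{16148}{-15311} + \frac{3516}{4512}\right) = -35492 - \left(16148 \left(- \frac{1}{15311}\right) + 3516 \cdot \frac{1}{4512}\right) = -35492 - \left(- \frac{16148}{15311} + \frac{293}{376}\right) = -35492 - - \frac{1585525}{5756936} = -35492 + \frac{1585525}{5756936} = - \frac{204323586987}{5756936}$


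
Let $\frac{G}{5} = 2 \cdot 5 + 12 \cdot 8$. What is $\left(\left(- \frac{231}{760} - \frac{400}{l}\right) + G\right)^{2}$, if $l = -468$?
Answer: $\frac{2225629040024329}{7906766400} \approx 2.8148 \cdot 10^{5}$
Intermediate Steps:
$G = 530$ ($G = 5 \left(2 \cdot 5 + 12 \cdot 8\right) = 5 \left(10 + 96\right) = 5 \cdot 106 = 530$)
$\left(\left(- \frac{231}{760} - \frac{400}{l}\right) + G\right)^{2} = \left(\left(- \frac{231}{760} - \frac{400}{-468}\right) + 530\right)^{2} = \left(\left(\left(-231\right) \frac{1}{760} - - \frac{100}{117}\right) + 530\right)^{2} = \left(\left(- \frac{231}{760} + \frac{100}{117}\right) + 530\right)^{2} = \left(\frac{48973}{88920} + 530\right)^{2} = \left(\frac{47176573}{88920}\right)^{2} = \frac{2225629040024329}{7906766400}$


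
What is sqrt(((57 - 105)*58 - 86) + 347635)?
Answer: sqrt(344765) ≈ 587.17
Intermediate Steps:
sqrt(((57 - 105)*58 - 86) + 347635) = sqrt((-48*58 - 86) + 347635) = sqrt((-2784 - 86) + 347635) = sqrt(-2870 + 347635) = sqrt(344765)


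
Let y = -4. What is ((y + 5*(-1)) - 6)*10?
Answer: -150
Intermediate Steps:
((y + 5*(-1)) - 6)*10 = ((-4 + 5*(-1)) - 6)*10 = ((-4 - 5) - 6)*10 = (-9 - 6)*10 = -15*10 = -150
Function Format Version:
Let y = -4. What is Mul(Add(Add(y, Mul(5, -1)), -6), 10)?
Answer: -150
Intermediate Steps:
Mul(Add(Add(y, Mul(5, -1)), -6), 10) = Mul(Add(Add(-4, Mul(5, -1)), -6), 10) = Mul(Add(Add(-4, -5), -6), 10) = Mul(Add(-9, -6), 10) = Mul(-15, 10) = -150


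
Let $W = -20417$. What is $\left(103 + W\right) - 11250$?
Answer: $-31564$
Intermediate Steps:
$\left(103 + W\right) - 11250 = \left(103 - 20417\right) - 11250 = -20314 - 11250 = -31564$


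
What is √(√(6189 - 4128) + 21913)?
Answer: √(21913 + 3*√229) ≈ 148.18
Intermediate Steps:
√(√(6189 - 4128) + 21913) = √(√2061 + 21913) = √(3*√229 + 21913) = √(21913 + 3*√229)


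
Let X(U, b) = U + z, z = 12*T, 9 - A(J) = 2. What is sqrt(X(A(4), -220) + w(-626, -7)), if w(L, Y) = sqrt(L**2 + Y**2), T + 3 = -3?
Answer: sqrt(-65 + 5*sqrt(15677)) ≈ 23.686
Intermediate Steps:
T = -6 (T = -3 - 3 = -6)
A(J) = 7 (A(J) = 9 - 1*2 = 9 - 2 = 7)
z = -72 (z = 12*(-6) = -72)
X(U, b) = -72 + U (X(U, b) = U - 72 = -72 + U)
sqrt(X(A(4), -220) + w(-626, -7)) = sqrt((-72 + 7) + sqrt((-626)**2 + (-7)**2)) = sqrt(-65 + sqrt(391876 + 49)) = sqrt(-65 + sqrt(391925)) = sqrt(-65 + 5*sqrt(15677))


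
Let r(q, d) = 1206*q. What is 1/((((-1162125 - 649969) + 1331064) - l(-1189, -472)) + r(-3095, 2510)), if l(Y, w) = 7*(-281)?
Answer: -1/4211633 ≈ -2.3744e-7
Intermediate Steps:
l(Y, w) = -1967
1/((((-1162125 - 649969) + 1331064) - l(-1189, -472)) + r(-3095, 2510)) = 1/((((-1162125 - 649969) + 1331064) - 1*(-1967)) + 1206*(-3095)) = 1/(((-1812094 + 1331064) + 1967) - 3732570) = 1/((-481030 + 1967) - 3732570) = 1/(-479063 - 3732570) = 1/(-4211633) = -1/4211633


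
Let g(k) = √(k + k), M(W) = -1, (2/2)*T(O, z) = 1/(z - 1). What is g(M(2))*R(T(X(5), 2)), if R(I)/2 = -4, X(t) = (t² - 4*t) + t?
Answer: -8*I*√2 ≈ -11.314*I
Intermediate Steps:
X(t) = t² - 3*t
T(O, z) = 1/(-1 + z) (T(O, z) = 1/(z - 1) = 1/(-1 + z))
R(I) = -8 (R(I) = 2*(-4) = -8)
g(k) = √2*√k (g(k) = √(2*k) = √2*√k)
g(M(2))*R(T(X(5), 2)) = (√2*√(-1))*(-8) = (√2*I)*(-8) = (I*√2)*(-8) = -8*I*√2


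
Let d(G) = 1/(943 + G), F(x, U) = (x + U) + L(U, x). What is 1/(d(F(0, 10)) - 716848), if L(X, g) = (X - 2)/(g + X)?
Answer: -4769/3418648107 ≈ -1.3950e-6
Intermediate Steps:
L(X, g) = (-2 + X)/(X + g)
F(x, U) = U + x + (-2 + U)/(U + x) (F(x, U) = (x + U) + (-2 + U)/(U + x) = (U + x) + (-2 + U)/(U + x) = U + x + (-2 + U)/(U + x))
1/(d(F(0, 10)) - 716848) = 1/(1/(943 + (-2 + 10 + (10 + 0)**2)/(10 + 0)) - 716848) = 1/(1/(943 + (-2 + 10 + 10**2)/10) - 716848) = 1/(1/(943 + (-2 + 10 + 100)/10) - 716848) = 1/(1/(943 + (1/10)*108) - 716848) = 1/(1/(943 + 54/5) - 716848) = 1/(1/(4769/5) - 716848) = 1/(5/4769 - 716848) = 1/(-3418648107/4769) = -4769/3418648107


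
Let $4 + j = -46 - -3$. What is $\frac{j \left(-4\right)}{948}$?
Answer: $\frac{47}{237} \approx 0.19831$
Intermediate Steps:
$j = -47$ ($j = -4 - 43 = -47$)
$\frac{j \left(-4\right)}{948} = \frac{\left(-47\right) \left(-4\right)}{948} = 188 \cdot \frac{1}{948} = \frac{47}{237}$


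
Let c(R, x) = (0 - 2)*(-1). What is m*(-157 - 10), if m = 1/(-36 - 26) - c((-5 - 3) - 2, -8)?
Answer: 20875/62 ≈ 336.69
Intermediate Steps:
c(R, x) = 2 (c(R, x) = -2*(-1) = 2)
m = -125/62 (m = 1/(-36 - 26) - 1*2 = 1/(-62) - 2 = -1/62 - 2 = -125/62 ≈ -2.0161)
m*(-157 - 10) = -125*(-157 - 10)/62 = -125/62*(-167) = 20875/62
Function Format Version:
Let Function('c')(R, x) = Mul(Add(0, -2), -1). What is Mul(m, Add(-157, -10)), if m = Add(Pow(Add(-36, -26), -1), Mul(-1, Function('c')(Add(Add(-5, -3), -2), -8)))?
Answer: Rational(20875, 62) ≈ 336.69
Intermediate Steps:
Function('c')(R, x) = 2 (Function('c')(R, x) = Mul(-2, -1) = 2)
m = Rational(-125, 62) (m = Add(Pow(Add(-36, -26), -1), Mul(-1, 2)) = Add(Pow(-62, -1), -2) = Add(Rational(-1, 62), -2) = Rational(-125, 62) ≈ -2.0161)
Mul(m, Add(-157, -10)) = Mul(Rational(-125, 62), Add(-157, -10)) = Mul(Rational(-125, 62), -167) = Rational(20875, 62)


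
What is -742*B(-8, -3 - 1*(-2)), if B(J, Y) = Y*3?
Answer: 2226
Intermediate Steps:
B(J, Y) = 3*Y
-742*B(-8, -3 - 1*(-2)) = -2226*(-3 - 1*(-2)) = -2226*(-3 + 2) = -2226*(-1) = -742*(-3) = 2226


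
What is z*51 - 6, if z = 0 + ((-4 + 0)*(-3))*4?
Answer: 2442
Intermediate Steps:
z = 48 (z = 0 - 4*(-3)*4 = 0 + 12*4 = 0 + 48 = 48)
z*51 - 6 = 48*51 - 6 = 2448 - 6 = 2442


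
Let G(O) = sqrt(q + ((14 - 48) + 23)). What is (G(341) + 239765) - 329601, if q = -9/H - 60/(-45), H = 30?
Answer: -89836 + I*sqrt(8970)/30 ≈ -89836.0 + 3.157*I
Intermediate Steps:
q = 31/30 (q = -9/30 - 60/(-45) = -9*1/30 - 60*(-1/45) = -3/10 + 4/3 = 31/30 ≈ 1.0333)
G(O) = I*sqrt(8970)/30 (G(O) = sqrt(31/30 + ((14 - 48) + 23)) = sqrt(31/30 + (-34 + 23)) = sqrt(31/30 - 11) = sqrt(-299/30) = I*sqrt(8970)/30)
(G(341) + 239765) - 329601 = (I*sqrt(8970)/30 + 239765) - 329601 = (239765 + I*sqrt(8970)/30) - 329601 = -89836 + I*sqrt(8970)/30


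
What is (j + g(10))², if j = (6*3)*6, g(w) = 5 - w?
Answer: 10609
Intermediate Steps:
j = 108 (j = 18*6 = 108)
(j + g(10))² = (108 + (5 - 1*10))² = (108 + (5 - 10))² = (108 - 5)² = 103² = 10609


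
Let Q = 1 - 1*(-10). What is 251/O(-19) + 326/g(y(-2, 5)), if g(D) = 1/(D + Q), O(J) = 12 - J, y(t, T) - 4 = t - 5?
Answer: 81099/31 ≈ 2616.1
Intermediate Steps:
Q = 11 (Q = 1 + 10 = 11)
y(t, T) = -1 + t (y(t, T) = 4 + (t - 5) = 4 + (-5 + t) = -1 + t)
g(D) = 1/(11 + D) (g(D) = 1/(D + 11) = 1/(11 + D))
251/O(-19) + 326/g(y(-2, 5)) = 251/(12 - 1*(-19)) + 326/(1/(11 + (-1 - 2))) = 251/(12 + 19) + 326/(1/(11 - 3)) = 251/31 + 326/(1/8) = 251*(1/31) + 326/(1/8) = 251/31 + 326*8 = 251/31 + 2608 = 81099/31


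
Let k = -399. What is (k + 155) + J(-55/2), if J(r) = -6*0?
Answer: -244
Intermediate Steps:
J(r) = 0
(k + 155) + J(-55/2) = (-399 + 155) + 0 = -244 + 0 = -244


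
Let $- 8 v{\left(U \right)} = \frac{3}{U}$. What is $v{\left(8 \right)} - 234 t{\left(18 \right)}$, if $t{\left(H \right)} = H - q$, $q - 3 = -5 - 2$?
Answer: $- \frac{329475}{64} \approx -5148.0$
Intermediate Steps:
$q = -4$ ($q = 3 - 7 = -4$)
$t{\left(H \right)} = 4 + H$ ($t{\left(H \right)} = H - -4 = H + 4 = 4 + H$)
$v{\left(U \right)} = - \frac{3}{8 U}$ ($v{\left(U \right)} = - \frac{3 \frac{1}{U}}{8} = - \frac{3}{8 U}$)
$v{\left(8 \right)} - 234 t{\left(18 \right)} = - \frac{3}{8 \cdot 8} - 234 \left(4 + 18\right) = \left(- \frac{3}{8}\right) \frac{1}{8} - 5148 = - \frac{3}{64} - 5148 = - \frac{329475}{64}$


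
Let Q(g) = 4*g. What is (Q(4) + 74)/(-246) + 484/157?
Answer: 17489/6437 ≈ 2.7169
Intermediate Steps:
(Q(4) + 74)/(-246) + 484/157 = (4*4 + 74)/(-246) + 484/157 = (16 + 74)*(-1/246) + 484*(1/157) = 90*(-1/246) + 484/157 = -15/41 + 484/157 = 17489/6437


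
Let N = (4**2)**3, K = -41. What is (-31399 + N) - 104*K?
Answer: -23039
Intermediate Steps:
N = 4096 (N = 16**3 = 4096)
(-31399 + N) - 104*K = (-31399 + 4096) - 104*(-41) = -27303 + 4264 = -23039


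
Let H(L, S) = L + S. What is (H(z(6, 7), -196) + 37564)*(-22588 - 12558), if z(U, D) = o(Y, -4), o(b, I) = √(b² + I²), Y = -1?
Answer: -1313335728 - 35146*√17 ≈ -1.3135e+9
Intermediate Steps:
o(b, I) = √(I² + b²)
z(U, D) = √17 (z(U, D) = √((-4)² + (-1)²) = √(16 + 1) = √17)
(H(z(6, 7), -196) + 37564)*(-22588 - 12558) = ((√17 - 196) + 37564)*(-22588 - 12558) = ((-196 + √17) + 37564)*(-35146) = (37368 + √17)*(-35146) = -1313335728 - 35146*√17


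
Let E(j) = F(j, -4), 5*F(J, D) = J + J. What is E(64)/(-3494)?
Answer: -64/8735 ≈ -0.0073268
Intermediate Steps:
F(J, D) = 2*J/5 (F(J, D) = (J + J)/5 = (2*J)/5 = 2*J/5)
E(j) = 2*j/5
E(64)/(-3494) = ((⅖)*64)/(-3494) = (128/5)*(-1/3494) = -64/8735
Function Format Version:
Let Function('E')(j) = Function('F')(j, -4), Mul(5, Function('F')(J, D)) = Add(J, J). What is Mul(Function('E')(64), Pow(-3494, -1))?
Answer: Rational(-64, 8735) ≈ -0.0073268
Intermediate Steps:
Function('F')(J, D) = Mul(Rational(2, 5), J) (Function('F')(J, D) = Mul(Rational(1, 5), Add(J, J)) = Mul(Rational(1, 5), Mul(2, J)) = Mul(Rational(2, 5), J))
Function('E')(j) = Mul(Rational(2, 5), j)
Mul(Function('E')(64), Pow(-3494, -1)) = Mul(Mul(Rational(2, 5), 64), Pow(-3494, -1)) = Mul(Rational(128, 5), Rational(-1, 3494)) = Rational(-64, 8735)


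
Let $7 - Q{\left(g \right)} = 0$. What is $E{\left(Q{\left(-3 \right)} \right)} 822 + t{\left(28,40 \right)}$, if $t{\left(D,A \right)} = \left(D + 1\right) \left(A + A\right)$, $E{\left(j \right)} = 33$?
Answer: $29446$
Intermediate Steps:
$Q{\left(g \right)} = 7$ ($Q{\left(g \right)} = 7 - 0 = 7 + 0 = 7$)
$t{\left(D,A \right)} = 2 A \left(1 + D\right)$ ($t{\left(D,A \right)} = \left(1 + D\right) 2 A = 2 A \left(1 + D\right)$)
$E{\left(Q{\left(-3 \right)} \right)} 822 + t{\left(28,40 \right)} = 33 \cdot 822 + 2 \cdot 40 \left(1 + 28\right) = 27126 + 2 \cdot 40 \cdot 29 = 27126 + 2320 = 29446$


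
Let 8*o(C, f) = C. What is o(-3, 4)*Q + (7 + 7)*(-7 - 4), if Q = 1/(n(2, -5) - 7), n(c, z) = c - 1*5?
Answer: -12317/80 ≈ -153.96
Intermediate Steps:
n(c, z) = -5 + c (n(c, z) = c - 5 = -5 + c)
o(C, f) = C/8
Q = -⅒ (Q = 1/((-5 + 2) - 7) = 1/(-3 - 7) = 1/(-10) = -⅒ ≈ -0.10000)
o(-3, 4)*Q + (7 + 7)*(-7 - 4) = ((⅛)*(-3))*(-⅒) + (7 + 7)*(-7 - 4) = -3/8*(-⅒) + 14*(-11) = 3/80 - 154 = -12317/80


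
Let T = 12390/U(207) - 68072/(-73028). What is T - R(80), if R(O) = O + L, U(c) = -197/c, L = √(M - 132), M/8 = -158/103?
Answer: -47108653384/3596629 - 2*I*√382645/103 ≈ -13098.0 - 12.011*I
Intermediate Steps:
M = -1264/103 (M = 8*(-158/103) = -1264/103 ≈ -12.272)
L = 2*I*√382645/103 (L = √(-1264/103 - 132) = √(-14860/103) = 2*I*√382645/103 ≈ 12.011*I)
R(O) = O + 2*I*√382645/103
T = -46820923064/3596629 (T = 12390/((-197/207)) - 68072/(-73028) = 12390/((-197*1/207)) - 68072*(-1/73028) = 12390/(-197/207) + 17018/18257 = 12390*(-207/197) + 17018/18257 = -2564730/197 + 17018/18257 = -46820923064/3596629 ≈ -13018.)
T - R(80) = -46820923064/3596629 - (80 + 2*I*√382645/103) = -46820923064/3596629 + (-80 - 2*I*√382645/103) = -47108653384/3596629 - 2*I*√382645/103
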